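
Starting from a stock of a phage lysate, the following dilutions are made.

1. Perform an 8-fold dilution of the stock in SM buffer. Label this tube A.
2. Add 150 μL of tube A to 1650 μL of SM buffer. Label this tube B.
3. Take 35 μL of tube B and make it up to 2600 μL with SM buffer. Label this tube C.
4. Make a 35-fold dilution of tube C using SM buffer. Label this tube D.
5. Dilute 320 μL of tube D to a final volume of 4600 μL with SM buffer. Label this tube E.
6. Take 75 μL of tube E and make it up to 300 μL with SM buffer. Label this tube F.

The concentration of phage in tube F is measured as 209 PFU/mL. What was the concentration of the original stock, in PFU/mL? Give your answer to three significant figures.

3.00 × 10^9 PFU/mL

Step 1: 8-fold → factor 8
Step 2: 150 μL + 1650 μL = 1800 μL total → factor 1800/150 = 12
Step 3: 35 μL brought to 2600 μL → factor 2600/35 = 74.286
Step 4: 35-fold → factor 35
Step 5: 320 μL brought to 4600 μL → factor 4600/320 = 14.375
Step 6: 75 μL brought to 300 μL → factor 300/75 = 4
Overall dilution factor = 8 × 12 × 74.286 × 35 × 14.375 × 4 = 1.4352 × 10^7
Stock = 209 PFU/mL × 1.4352 × 10^7 = 3.00 × 10^9 PFU/mL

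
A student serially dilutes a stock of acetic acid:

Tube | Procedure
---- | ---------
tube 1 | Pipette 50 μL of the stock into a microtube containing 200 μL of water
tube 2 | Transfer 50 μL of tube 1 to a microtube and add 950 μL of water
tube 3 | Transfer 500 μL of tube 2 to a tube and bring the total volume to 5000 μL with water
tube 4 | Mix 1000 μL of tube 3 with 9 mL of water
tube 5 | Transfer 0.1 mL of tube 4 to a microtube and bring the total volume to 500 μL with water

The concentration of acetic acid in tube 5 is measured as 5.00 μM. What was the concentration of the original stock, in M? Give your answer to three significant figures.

Step 1: 50 μL + 200 μL = 250 μL total → factor 250/50 = 5
Step 2: 50 μL + 950 μL = 1000 μL total → factor 1000/50 = 20
Step 3: 500 μL brought to 5000 μL → factor 5000/500 = 10
Step 4: 1000 μL + 9 mL = 10000 μL total → factor 10000/1000 = 10
Step 5: 0.1 mL brought to 500 μL → factor 0.5/0.1 = 5
Overall dilution factor = 5 × 20 × 10 × 10 × 5 = 50000
Stock = 5.00 μM × 50000 = 2.500 × 10^5 μM = 0.250 M

0.250 M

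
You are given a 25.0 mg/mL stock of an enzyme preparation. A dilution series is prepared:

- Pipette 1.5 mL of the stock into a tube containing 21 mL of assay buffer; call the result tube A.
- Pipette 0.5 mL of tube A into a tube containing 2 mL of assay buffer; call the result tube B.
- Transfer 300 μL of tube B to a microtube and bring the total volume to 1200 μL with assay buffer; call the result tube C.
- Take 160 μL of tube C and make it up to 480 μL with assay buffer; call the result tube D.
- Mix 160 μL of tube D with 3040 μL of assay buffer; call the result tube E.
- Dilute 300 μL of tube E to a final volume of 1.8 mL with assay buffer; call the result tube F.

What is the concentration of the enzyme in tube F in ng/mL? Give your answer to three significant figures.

Step 1: 1.5 mL + 21 mL = 22.5 mL total → factor 22.5/1.5 = 15
Step 2: 0.5 mL + 2 mL = 2.5 mL total → factor 2.5/0.5 = 5
Step 3: 300 μL brought to 1200 μL → factor 1200/300 = 4
Step 4: 160 μL brought to 480 μL → factor 480/160 = 3
Step 5: 160 μL + 3040 μL = 3200 μL total → factor 3200/160 = 20
Step 6: 300 μL brought to 1.8 mL → factor 1800/300 = 6
Overall dilution factor = 15 × 5 × 4 × 3 × 20 × 6 = 1.08 × 10^5
Final = 25.0 mg/mL / 1.08 × 10^5 = 0.0002315 mg/mL = 231 ng/mL

231 ng/mL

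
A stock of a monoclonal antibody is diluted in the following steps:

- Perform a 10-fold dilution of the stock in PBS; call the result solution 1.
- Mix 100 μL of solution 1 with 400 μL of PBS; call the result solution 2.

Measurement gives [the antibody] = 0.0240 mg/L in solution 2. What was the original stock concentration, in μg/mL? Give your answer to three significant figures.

Step 1: 10-fold → factor 10
Step 2: 100 μL + 400 μL = 500 μL total → factor 500/100 = 5
Overall dilution factor = 10 × 5 = 50
Stock = 0.0240 mg/L × 50 = 1.200 mg/L = 1.20 μg/mL

1.20 μg/mL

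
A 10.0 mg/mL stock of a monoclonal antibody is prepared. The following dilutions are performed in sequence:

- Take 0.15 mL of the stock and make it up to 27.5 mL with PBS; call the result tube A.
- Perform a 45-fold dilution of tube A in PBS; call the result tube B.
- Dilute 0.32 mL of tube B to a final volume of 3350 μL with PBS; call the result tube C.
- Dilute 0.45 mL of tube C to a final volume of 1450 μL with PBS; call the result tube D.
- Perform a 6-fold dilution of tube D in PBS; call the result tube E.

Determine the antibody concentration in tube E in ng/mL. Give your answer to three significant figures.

Step 1: 0.15 mL brought to 27.5 mL → factor 27.5/0.15 = 183.33
Step 2: 45-fold → factor 45
Step 3: 0.32 mL brought to 3350 μL → factor 3.35/0.32 = 10.469
Step 4: 0.45 mL brought to 1450 μL → factor 1.45/0.45 = 3.2222
Step 5: 6-fold → factor 6
Overall dilution factor = 183.33 × 45 × 10.469 × 3.2222 × 6 = 1.6698 × 10^6
Final = 10.0 mg/mL / 1.6698 × 10^6 = 5.989 × 10^-6 mg/mL = 5.99 ng/mL

5.99 ng/mL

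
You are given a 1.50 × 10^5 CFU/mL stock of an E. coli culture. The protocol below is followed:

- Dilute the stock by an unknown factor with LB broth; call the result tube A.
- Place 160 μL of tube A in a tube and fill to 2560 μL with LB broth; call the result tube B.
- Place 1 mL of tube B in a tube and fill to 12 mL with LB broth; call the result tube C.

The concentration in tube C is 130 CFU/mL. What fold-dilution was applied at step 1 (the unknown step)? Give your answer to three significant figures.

6.01-fold

Step 1: unknown factor x
Step 2: 160 μL brought to 2560 μL → factor 2560/160 = 16
Step 3: 1 mL brought to 12 mL → factor 12/1 = 12
Product of known-step factors = 192
Overall factor = 1.50 × 10^5 CFU/mL / (130 CFU/mL) = 1153.8
x = 1153.8 / 192 = 6.01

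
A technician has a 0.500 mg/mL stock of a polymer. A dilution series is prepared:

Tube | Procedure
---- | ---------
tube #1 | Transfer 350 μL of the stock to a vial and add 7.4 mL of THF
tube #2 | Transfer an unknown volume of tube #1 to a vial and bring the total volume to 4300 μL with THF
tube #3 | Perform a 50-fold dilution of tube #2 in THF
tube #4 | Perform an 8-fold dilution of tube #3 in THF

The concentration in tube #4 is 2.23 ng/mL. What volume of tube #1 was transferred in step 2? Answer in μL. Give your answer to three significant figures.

Step 1: 350 μL + 7.4 mL = 7750 μL total → factor 7750/350 = 22.143
Step 2: v brought to 4300 μL → factor = 4300 μL/v
Step 3: 50-fold → factor 50
Step 4: 8-fold → factor 8
Product of known-step factors = 8857.1
Overall factor = 0.500 mg/mL / (2.23 ng/mL) = 2.2422 × 10^5
Step-2 factor = 2.2422 × 10^5 / 8857.1 = 25.315
v = 4300 μL / 25.315 = 170 μL

170 μL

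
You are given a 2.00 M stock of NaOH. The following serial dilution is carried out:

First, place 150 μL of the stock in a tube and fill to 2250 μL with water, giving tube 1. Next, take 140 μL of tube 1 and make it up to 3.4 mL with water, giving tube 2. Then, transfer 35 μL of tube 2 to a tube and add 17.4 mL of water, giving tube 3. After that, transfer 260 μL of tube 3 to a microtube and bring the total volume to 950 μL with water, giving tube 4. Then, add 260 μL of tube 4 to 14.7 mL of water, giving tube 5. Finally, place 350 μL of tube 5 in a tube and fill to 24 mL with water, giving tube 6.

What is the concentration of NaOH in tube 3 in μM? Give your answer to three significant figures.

11.0 μM

Step 1: 150 μL brought to 2250 μL → factor 2250/150 = 15
Step 2: 140 μL brought to 3.4 mL → factor 3400/140 = 24.286
Step 3: 35 μL + 17.4 mL = 17435 μL total → factor 17435/35 = 498.14
Dilution factor through tube 3 = 15 × 24.286 × 498.14 = 1.8147 × 10^5
[tube 3] = 2.00 M / 1.8147 × 10^5 = 1.102 × 10^-5 M = 11.0 μM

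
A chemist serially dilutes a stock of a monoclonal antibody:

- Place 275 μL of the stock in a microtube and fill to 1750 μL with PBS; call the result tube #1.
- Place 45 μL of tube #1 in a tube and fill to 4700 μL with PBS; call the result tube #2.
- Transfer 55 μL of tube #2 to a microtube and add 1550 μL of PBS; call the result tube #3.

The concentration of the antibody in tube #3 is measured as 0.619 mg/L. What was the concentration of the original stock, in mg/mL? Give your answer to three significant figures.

Step 1: 275 μL brought to 1750 μL → factor 1750/275 = 6.3636
Step 2: 45 μL brought to 4700 μL → factor 4700/45 = 104.44
Step 3: 55 μL + 1550 μL = 1605 μL total → factor 1605/55 = 29.182
Overall dilution factor = 6.3636 × 104.44 × 29.182 = 19396
Stock = 0.619 mg/L × 19396 = 1.201 × 10^4 mg/L = 12.0 mg/mL

12.0 mg/mL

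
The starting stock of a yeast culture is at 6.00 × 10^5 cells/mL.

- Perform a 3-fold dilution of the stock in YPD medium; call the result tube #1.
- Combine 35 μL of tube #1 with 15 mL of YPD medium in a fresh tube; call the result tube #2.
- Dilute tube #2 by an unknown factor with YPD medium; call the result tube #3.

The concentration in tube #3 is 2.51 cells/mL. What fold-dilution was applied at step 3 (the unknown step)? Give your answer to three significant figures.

Step 1: 3-fold → factor 3
Step 2: 35 μL + 15 mL = 15035 μL total → factor 15035/35 = 429.57
Step 3: unknown factor x
Product of known-step factors = 1288.7
Overall factor = 6.00 × 10^5 cells/mL / (2.51 cells/mL) = 2.3904 × 10^5
x = 2.3904 × 10^5 / 1288.7 = 185

185-fold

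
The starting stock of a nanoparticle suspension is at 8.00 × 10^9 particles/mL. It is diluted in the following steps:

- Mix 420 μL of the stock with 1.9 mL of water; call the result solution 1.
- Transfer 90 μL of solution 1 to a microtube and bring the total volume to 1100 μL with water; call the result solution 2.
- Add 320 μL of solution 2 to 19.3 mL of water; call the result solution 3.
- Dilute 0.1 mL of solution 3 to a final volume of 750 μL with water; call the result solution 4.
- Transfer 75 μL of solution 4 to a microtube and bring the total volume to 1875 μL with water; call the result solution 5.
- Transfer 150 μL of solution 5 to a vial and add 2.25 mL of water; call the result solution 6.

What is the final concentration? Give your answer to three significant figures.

644 particles/mL

Step 1: 420 μL + 1.9 mL = 2320 μL total → factor 2320/420 = 5.5238
Step 2: 90 μL brought to 1100 μL → factor 1100/90 = 12.222
Step 3: 320 μL + 19.3 mL = 19620 μL total → factor 19620/320 = 61.312
Step 4: 0.1 mL brought to 750 μL → factor 0.75/0.1 = 7.5
Step 5: 75 μL brought to 1875 μL → factor 1875/75 = 25
Step 6: 150 μL + 2.25 mL = 2400 μL total → factor 2400/150 = 16
Overall dilution factor = 5.5238 × 12.222 × 61.312 × 7.5 × 25 × 16 = 1.2418 × 10^7
Final = 8.00 × 10^9 particles/mL / 1.2418 × 10^7 = 644 particles/mL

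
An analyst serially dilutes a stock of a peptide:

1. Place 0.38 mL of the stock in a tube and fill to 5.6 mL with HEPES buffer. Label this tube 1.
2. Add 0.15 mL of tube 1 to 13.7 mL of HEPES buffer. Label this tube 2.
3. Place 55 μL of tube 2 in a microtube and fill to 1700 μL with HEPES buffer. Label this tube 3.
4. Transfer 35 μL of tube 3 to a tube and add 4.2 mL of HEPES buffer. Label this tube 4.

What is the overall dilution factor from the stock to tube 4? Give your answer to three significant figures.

Step 1: 0.38 mL brought to 5.6 mL → factor 5.6/0.38 = 14.737
Step 2: 0.15 mL + 13.7 mL = 13.85 mL total → factor 13.85/0.15 = 92.333
Step 3: 55 μL brought to 1700 μL → factor 1700/55 = 30.909
Step 4: 35 μL + 4.2 mL = 4235 μL total → factor 4235/35 = 121
Overall dilution factor = 14.737 × 92.333 × 30.909 × 121 = 5.089 × 10^6

5.09 × 10^6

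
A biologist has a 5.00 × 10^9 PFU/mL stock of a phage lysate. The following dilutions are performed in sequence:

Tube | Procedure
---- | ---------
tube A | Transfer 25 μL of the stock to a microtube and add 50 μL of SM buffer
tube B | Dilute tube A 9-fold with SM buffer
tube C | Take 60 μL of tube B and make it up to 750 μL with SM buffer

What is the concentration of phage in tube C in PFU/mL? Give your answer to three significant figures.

Step 1: 25 μL + 50 μL = 75 μL total → factor 75/25 = 3
Step 2: 9-fold → factor 9
Step 3: 60 μL brought to 750 μL → factor 750/60 = 12.5
Overall dilution factor = 3 × 9 × 12.5 = 337.5
Final = 5.00 × 10^9 PFU/mL / 337.5 = 1.48 × 10^7 PFU/mL

1.48 × 10^7 PFU/mL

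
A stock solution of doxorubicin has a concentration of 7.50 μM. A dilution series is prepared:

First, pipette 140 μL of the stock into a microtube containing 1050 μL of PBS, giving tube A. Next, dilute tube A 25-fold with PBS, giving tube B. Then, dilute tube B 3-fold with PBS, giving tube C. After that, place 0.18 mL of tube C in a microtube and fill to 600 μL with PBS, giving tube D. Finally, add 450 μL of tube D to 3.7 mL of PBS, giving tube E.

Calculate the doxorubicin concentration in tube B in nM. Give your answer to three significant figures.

Step 1: 140 μL + 1050 μL = 1190 μL total → factor 1190/140 = 8.5
Step 2: 25-fold → factor 25
Dilution factor through tube B = 8.5 × 25 = 212.5
[tube B] = 7.50 μM / 212.5 = 0.03529 μM = 35.3 nM

35.3 nM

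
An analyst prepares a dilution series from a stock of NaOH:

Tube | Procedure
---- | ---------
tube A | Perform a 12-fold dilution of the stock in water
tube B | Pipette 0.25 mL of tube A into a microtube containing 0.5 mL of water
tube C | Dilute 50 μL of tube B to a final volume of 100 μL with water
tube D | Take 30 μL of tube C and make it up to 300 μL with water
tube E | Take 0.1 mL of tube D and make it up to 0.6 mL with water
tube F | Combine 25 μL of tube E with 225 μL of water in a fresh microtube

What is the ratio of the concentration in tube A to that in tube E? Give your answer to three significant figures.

360

Step 1: 12-fold → factor 12
Step 2: 0.25 mL + 0.5 mL = 0.75 mL total → factor 0.75/0.25 = 3
Step 3: 50 μL brought to 100 μL → factor 100/50 = 2
Step 4: 30 μL brought to 300 μL → factor 300/30 = 10
Step 5: 0.1 mL brought to 0.6 mL → factor 0.6/0.1 = 6
Dilution factor to tube A = 12; to tube E = 4320
[tube A]/[tube E] = (factor to tube E)/(factor to tube A) = 4320/12 = 360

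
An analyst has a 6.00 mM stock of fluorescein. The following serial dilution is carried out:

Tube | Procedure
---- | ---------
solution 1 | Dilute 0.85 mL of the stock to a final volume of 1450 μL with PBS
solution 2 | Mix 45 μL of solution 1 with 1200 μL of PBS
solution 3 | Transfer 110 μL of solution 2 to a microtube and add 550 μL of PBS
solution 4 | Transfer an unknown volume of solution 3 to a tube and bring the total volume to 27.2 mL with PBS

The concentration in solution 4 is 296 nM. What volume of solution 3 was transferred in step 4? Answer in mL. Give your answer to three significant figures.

0.380 mL

Step 1: 0.85 mL brought to 1450 μL → factor 1.45/0.85 = 1.7059
Step 2: 45 μL + 1200 μL = 1245 μL total → factor 1245/45 = 27.667
Step 3: 110 μL + 550 μL = 660 μL total → factor 660/110 = 6
Step 4: v brought to 27.2 mL → factor = 27.2 mL/v
Product of known-step factors = 283.18
Overall factor = 6.00 mM / (296 nM) = 20270
Step-4 factor = 20270 / 283.18 = 71.582
v = 27.2 mL / 71.582 = 0.380 mL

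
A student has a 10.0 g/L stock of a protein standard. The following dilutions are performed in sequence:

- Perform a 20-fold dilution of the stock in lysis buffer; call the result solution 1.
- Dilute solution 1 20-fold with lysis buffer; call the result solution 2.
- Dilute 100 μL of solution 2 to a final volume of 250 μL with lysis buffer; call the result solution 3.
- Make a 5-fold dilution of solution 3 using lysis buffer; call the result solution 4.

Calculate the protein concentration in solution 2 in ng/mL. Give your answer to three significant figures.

2.50 × 10^4 ng/mL

Step 1: 20-fold → factor 20
Step 2: 20-fold → factor 20
Dilution factor through solution 2 = 20 × 20 = 400
[solution 2] = 10.0 g/L / 400 = 0.02500 g/L = 2.50 × 10^4 ng/mL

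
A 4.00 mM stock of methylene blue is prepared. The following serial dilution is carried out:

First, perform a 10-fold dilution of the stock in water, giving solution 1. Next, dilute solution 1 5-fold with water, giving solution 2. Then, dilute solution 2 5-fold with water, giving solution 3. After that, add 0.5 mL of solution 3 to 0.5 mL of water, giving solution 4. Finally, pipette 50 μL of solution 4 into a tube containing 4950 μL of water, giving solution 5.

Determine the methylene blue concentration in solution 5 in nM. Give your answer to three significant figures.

Step 1: 10-fold → factor 10
Step 2: 5-fold → factor 5
Step 3: 5-fold → factor 5
Step 4: 0.5 mL + 0.5 mL = 1 mL total → factor 1/0.5 = 2
Step 5: 50 μL + 4950 μL = 5000 μL total → factor 5000/50 = 100
Overall dilution factor = 10 × 5 × 5 × 2 × 100 = 50000
Final = 4.00 mM / 50000 = 8.000 × 10^-5 mM = 80.0 nM

80.0 nM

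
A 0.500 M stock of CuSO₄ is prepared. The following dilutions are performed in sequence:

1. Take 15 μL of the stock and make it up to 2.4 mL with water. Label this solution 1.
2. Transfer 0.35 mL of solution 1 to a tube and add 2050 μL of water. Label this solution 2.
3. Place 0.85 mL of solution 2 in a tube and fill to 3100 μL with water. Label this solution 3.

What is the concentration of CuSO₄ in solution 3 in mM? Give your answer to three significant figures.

Step 1: 15 μL brought to 2.4 mL → factor 2400/15 = 160
Step 2: 0.35 mL + 2050 μL = 2.4 mL total → factor 2.4/0.35 = 6.8571
Step 3: 0.85 mL brought to 3100 μL → factor 3.1/0.85 = 3.6471
Overall dilution factor = 160 × 6.8571 × 3.6471 = 4001.3
Final = 0.500 M / 4001.3 = 0.0001250 M = 0.125 mM

0.125 mM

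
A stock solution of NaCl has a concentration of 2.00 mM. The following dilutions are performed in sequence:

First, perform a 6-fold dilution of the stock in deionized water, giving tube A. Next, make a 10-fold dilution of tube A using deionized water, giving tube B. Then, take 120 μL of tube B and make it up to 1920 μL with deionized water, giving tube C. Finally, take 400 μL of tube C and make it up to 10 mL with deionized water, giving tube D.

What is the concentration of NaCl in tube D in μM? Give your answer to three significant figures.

0.0833 μM

Step 1: 6-fold → factor 6
Step 2: 10-fold → factor 10
Step 3: 120 μL brought to 1920 μL → factor 1920/120 = 16
Step 4: 400 μL brought to 10 mL → factor 10000/400 = 25
Overall dilution factor = 6 × 10 × 16 × 25 = 24000
Final = 2.00 mM / 24000 = 8.333 × 10^-5 mM = 0.0833 μM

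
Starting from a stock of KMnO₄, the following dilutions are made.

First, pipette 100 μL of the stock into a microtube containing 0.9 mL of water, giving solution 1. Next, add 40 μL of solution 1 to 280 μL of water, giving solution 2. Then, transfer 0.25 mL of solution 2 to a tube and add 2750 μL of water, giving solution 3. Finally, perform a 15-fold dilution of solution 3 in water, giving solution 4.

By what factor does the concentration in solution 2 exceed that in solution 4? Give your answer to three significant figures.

Step 1: 100 μL + 0.9 mL = 1000 μL total → factor 1000/100 = 10
Step 2: 40 μL + 280 μL = 320 μL total → factor 320/40 = 8
Step 3: 0.25 mL + 2750 μL = 3 mL total → factor 3/0.25 = 12
Step 4: 15-fold → factor 15
Dilution factor to solution 2 = 80; to solution 4 = 14400
[solution 2]/[solution 4] = (factor to solution 4)/(factor to solution 2) = 14400/80 = 180

180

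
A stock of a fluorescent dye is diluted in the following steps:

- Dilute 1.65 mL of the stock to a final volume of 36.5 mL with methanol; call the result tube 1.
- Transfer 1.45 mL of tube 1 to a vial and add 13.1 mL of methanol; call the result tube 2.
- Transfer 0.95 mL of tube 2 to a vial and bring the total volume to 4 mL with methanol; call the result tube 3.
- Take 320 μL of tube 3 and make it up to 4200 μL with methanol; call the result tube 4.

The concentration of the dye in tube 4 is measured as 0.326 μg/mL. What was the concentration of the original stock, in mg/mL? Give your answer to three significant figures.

Step 1: 1.65 mL brought to 36.5 mL → factor 36.5/1.65 = 22.121
Step 2: 1.45 mL + 13.1 mL = 14.55 mL total → factor 14.55/1.45 = 10.034
Step 3: 0.95 mL brought to 4 mL → factor 4/0.95 = 4.2105
Step 4: 320 μL brought to 4200 μL → factor 4200/320 = 13.125
Overall dilution factor = 22.121 × 10.034 × 4.2105 × 13.125 = 12267
Stock = 0.326 μg/mL × 12267 = 3999 μg/mL = 4.00 mg/mL

4.00 mg/mL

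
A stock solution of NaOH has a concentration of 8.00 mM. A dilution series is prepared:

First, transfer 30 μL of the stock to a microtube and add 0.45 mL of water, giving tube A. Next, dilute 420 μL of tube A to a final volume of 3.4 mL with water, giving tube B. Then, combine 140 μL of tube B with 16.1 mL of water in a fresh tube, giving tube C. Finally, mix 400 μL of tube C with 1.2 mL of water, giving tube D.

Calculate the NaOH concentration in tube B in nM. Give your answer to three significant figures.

Step 1: 30 μL + 0.45 mL = 480 μL total → factor 480/30 = 16
Step 2: 420 μL brought to 3.4 mL → factor 3400/420 = 8.0952
Dilution factor through tube B = 16 × 8.0952 = 129.52
[tube B] = 8.00 mM / 129.52 = 0.06176 mM = 6.18 × 10^4 nM

6.18 × 10^4 nM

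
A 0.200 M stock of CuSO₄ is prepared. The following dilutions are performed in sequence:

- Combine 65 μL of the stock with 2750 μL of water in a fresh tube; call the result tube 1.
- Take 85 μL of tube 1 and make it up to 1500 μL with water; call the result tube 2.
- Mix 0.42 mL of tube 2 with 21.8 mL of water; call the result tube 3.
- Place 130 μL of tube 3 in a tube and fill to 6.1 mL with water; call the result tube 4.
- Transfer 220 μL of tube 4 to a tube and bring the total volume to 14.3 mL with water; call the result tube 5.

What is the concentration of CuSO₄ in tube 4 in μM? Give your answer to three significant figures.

Step 1: 65 μL + 2750 μL = 2815 μL total → factor 2815/65 = 43.308
Step 2: 85 μL brought to 1500 μL → factor 1500/85 = 17.647
Step 3: 0.42 mL + 21.8 mL = 22.22 mL total → factor 22.22/0.42 = 52.905
Step 4: 130 μL brought to 6.1 mL → factor 6100/130 = 46.923
Dilution factor through tube 4 = 43.308 × 17.647 × 52.905 × 46.923 = 1.8972 × 10^6
[tube 4] = 0.200 M / 1.8972 × 10^6 = 1.054 × 10^-7 M = 0.105 μM

0.105 μM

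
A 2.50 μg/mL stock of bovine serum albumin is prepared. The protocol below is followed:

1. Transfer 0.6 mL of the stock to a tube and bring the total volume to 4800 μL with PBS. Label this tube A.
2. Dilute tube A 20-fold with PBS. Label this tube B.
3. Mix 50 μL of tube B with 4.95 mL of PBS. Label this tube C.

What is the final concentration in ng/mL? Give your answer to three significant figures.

Step 1: 0.6 mL brought to 4800 μL → factor 4.8/0.6 = 8
Step 2: 20-fold → factor 20
Step 3: 50 μL + 4.95 mL = 5000 μL total → factor 5000/50 = 100
Overall dilution factor = 8 × 20 × 100 = 16000
Final = 2.50 μg/mL / 16000 = 0.0001563 μg/mL = 0.156 ng/mL

0.156 ng/mL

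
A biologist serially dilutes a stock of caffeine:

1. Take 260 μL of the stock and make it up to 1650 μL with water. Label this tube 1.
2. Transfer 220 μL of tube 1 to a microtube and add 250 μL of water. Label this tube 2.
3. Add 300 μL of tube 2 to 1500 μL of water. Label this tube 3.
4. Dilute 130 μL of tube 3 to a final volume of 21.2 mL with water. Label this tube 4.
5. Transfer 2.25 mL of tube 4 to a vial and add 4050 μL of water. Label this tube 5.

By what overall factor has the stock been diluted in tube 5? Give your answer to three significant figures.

Step 1: 260 μL brought to 1650 μL → factor 1650/260 = 6.3462
Step 2: 220 μL + 250 μL = 470 μL total → factor 470/220 = 2.1364
Step 3: 300 μL + 1500 μL = 1800 μL total → factor 1800/300 = 6
Step 4: 130 μL brought to 21.2 mL → factor 21200/130 = 163.08
Step 5: 2.25 mL + 4050 μL = 6.3 mL total → factor 6.3/2.25 = 2.8
Overall dilution factor = 6.3462 × 2.1364 × 6 × 163.08 × 2.8 = 37144

3.71 × 10^4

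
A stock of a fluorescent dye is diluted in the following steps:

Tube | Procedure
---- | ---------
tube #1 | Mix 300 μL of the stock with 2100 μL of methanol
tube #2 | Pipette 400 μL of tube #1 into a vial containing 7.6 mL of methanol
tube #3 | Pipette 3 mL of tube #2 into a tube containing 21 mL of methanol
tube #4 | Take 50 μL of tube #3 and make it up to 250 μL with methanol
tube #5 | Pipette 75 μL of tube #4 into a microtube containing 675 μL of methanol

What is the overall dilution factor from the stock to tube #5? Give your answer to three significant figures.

Step 1: 300 μL + 2100 μL = 2400 μL total → factor 2400/300 = 8
Step 2: 400 μL + 7.6 mL = 8000 μL total → factor 8000/400 = 20
Step 3: 3 mL + 21 mL = 24 mL total → factor 24/3 = 8
Step 4: 50 μL brought to 250 μL → factor 250/50 = 5
Step 5: 75 μL + 675 μL = 750 μL total → factor 750/75 = 10
Overall dilution factor = 8 × 20 × 8 × 5 × 10 = 64000

6.40 × 10^4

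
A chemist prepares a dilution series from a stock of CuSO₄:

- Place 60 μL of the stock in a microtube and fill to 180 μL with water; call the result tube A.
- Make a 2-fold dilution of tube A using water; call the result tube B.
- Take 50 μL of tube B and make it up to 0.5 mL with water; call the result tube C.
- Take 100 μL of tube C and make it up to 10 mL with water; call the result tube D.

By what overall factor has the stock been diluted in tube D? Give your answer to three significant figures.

6.00 × 10^3

Step 1: 60 μL brought to 180 μL → factor 180/60 = 3
Step 2: 2-fold → factor 2
Step 3: 50 μL brought to 0.5 mL → factor 500/50 = 10
Step 4: 100 μL brought to 10 mL → factor 10000/100 = 100
Overall dilution factor = 3 × 2 × 10 × 100 = 6000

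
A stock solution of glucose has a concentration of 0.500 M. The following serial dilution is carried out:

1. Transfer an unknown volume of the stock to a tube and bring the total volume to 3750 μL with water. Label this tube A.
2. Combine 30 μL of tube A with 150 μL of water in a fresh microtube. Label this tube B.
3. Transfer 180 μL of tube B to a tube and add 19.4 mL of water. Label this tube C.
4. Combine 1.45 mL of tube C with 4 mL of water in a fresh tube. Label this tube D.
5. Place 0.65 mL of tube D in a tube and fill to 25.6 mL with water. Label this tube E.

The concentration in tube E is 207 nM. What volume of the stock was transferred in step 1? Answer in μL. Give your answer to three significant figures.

Step 1: v brought to 3750 μL → factor = 3750 μL/v
Step 2: 30 μL + 150 μL = 180 μL total → factor 180/30 = 6
Step 3: 180 μL + 19.4 mL = 19580 μL total → factor 19580/180 = 108.78
Step 4: 1.45 mL + 4 mL = 5.45 mL total → factor 5.45/1.45 = 3.7586
Step 5: 0.65 mL brought to 25.6 mL → factor 25.6/0.65 = 39.385
Product of known-step factors = 96615
Overall factor = 0.500 M / (207 nM) = 2.4155 × 10^6
Step-1 factor = 2.4155 × 10^6 / 96615 = 25.001
v = 3750 μL / 25.001 = 150 μL

150 μL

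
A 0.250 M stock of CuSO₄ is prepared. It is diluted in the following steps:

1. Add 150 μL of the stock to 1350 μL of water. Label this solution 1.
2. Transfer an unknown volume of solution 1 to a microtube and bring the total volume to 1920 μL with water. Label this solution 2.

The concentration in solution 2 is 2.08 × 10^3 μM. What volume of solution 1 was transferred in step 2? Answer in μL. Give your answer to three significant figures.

160 μL

Step 1: 150 μL + 1350 μL = 1500 μL total → factor 1500/150 = 10
Step 2: v brought to 1920 μL → factor = 1920 μL/v
Product of known-step factors = 10
Overall factor = 0.250 M / (2.08 × 10^3 μM) = 120.19
Step-2 factor = 120.19 / 10 = 12.019
v = 1920 μL / 12.019 = 160 μL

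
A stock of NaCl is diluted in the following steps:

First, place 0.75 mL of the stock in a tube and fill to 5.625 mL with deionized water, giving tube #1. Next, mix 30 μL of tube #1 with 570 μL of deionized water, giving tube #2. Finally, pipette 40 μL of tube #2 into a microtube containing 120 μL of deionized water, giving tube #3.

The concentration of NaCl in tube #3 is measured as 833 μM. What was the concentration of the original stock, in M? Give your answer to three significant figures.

0.500 M

Step 1: 0.75 mL brought to 5.625 mL → factor 5.625/0.75 = 7.5
Step 2: 30 μL + 570 μL = 600 μL total → factor 600/30 = 20
Step 3: 40 μL + 120 μL = 160 μL total → factor 160/40 = 4
Overall dilution factor = 7.5 × 20 × 4 = 600
Stock = 833 μM × 600 = 4.998 × 10^5 μM = 0.500 M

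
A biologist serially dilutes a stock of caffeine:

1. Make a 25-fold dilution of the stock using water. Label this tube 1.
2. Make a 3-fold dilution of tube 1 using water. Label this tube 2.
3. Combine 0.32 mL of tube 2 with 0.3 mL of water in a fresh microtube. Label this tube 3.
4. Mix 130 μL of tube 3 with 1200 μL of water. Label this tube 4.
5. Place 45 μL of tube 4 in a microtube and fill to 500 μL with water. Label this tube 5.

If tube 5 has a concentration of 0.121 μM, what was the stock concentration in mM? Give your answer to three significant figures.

Step 1: 25-fold → factor 25
Step 2: 3-fold → factor 3
Step 3: 0.32 mL + 0.3 mL = 0.62 mL total → factor 0.62/0.32 = 1.9375
Step 4: 130 μL + 1200 μL = 1330 μL total → factor 1330/130 = 10.231
Step 5: 45 μL brought to 500 μL → factor 500/45 = 11.111
Overall dilution factor = 25 × 3 × 1.9375 × 10.231 × 11.111 = 16518
Stock = 0.121 μM × 16518 = 1999 μM = 2.00 mM

2.00 mM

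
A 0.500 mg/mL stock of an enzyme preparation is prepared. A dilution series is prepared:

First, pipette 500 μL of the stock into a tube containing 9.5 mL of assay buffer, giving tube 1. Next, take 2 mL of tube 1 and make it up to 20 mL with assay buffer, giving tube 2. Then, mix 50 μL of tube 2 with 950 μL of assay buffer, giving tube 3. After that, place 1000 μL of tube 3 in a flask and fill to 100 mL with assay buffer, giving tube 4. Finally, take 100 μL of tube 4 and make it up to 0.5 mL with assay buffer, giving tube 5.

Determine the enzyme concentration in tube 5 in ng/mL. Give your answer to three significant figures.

0.250 ng/mL

Step 1: 500 μL + 9.5 mL = 10000 μL total → factor 10000/500 = 20
Step 2: 2 mL brought to 20 mL → factor 20/2 = 10
Step 3: 50 μL + 950 μL = 1000 μL total → factor 1000/50 = 20
Step 4: 1000 μL brought to 100 mL → factor 1 × 10^5/1000 = 100
Step 5: 100 μL brought to 0.5 mL → factor 500/100 = 5
Overall dilution factor = 20 × 10 × 20 × 100 × 5 = 2 × 10^6
Final = 0.500 mg/mL / 2 × 10^6 = 2.500 × 10^-7 mg/mL = 0.250 ng/mL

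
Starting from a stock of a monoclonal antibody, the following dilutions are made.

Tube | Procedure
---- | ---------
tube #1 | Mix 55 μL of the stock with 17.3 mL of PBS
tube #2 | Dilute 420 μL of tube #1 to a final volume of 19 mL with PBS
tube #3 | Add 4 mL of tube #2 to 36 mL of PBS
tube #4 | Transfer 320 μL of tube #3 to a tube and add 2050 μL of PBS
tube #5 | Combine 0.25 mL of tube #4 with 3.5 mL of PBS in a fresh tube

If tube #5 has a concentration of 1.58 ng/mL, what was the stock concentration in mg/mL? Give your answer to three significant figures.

25.1 mg/mL

Step 1: 55 μL + 17.3 mL = 17355 μL total → factor 17355/55 = 315.55
Step 2: 420 μL brought to 19 mL → factor 19000/420 = 45.238
Step 3: 4 mL + 36 mL = 40 mL total → factor 40/4 = 10
Step 4: 320 μL + 2050 μL = 2370 μL total → factor 2370/320 = 7.4062
Step 5: 0.25 mL + 3.5 mL = 3.75 mL total → factor 3.75/0.25 = 15
Overall dilution factor = 315.55 × 45.238 × 10 × 7.4062 × 15 = 1.5858 × 10^7
Stock = 1.58 ng/mL × 1.5858 × 10^7 = 2.506 × 10^7 ng/mL = 25.1 mg/mL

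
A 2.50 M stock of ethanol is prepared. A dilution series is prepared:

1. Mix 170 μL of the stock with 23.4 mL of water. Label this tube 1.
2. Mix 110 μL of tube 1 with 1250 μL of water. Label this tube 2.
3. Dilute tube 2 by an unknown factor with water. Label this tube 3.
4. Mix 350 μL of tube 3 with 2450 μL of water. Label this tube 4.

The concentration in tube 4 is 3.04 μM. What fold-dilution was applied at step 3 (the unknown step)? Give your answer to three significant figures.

60.0-fold

Step 1: 170 μL + 23.4 mL = 23570 μL total → factor 23570/170 = 138.65
Step 2: 110 μL + 1250 μL = 1360 μL total → factor 1360/110 = 12.364
Step 3: unknown factor x
Step 4: 350 μL + 2450 μL = 2800 μL total → factor 2800/350 = 8
Product of known-step factors = 13713
Overall factor = 2.50 M / (3.04 μM) = 8.2237 × 10^5
x = 8.2237 × 10^5 / 13713 = 60.0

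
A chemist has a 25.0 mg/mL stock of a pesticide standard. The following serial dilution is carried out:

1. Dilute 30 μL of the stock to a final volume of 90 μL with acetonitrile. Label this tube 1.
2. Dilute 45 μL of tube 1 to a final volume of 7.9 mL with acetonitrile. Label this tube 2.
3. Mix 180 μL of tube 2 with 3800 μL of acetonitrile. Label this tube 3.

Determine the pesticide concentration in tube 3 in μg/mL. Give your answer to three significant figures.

Step 1: 30 μL brought to 90 μL → factor 90/30 = 3
Step 2: 45 μL brought to 7.9 mL → factor 7900/45 = 175.56
Step 3: 180 μL + 3800 μL = 3980 μL total → factor 3980/180 = 22.111
Overall dilution factor = 3 × 175.56 × 22.111 = 11645
Final = 25.0 mg/mL / 11645 = 0.002147 mg/mL = 2.15 μg/mL

2.15 μg/mL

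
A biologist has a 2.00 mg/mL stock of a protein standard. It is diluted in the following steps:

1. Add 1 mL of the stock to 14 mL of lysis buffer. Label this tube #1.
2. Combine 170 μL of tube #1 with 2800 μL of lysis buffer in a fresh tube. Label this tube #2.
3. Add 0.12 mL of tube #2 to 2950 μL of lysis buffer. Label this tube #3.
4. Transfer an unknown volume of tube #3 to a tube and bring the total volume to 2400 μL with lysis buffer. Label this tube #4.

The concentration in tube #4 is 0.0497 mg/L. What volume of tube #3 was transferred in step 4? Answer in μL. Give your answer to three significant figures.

400 μL

Step 1: 1 mL + 14 mL = 15 mL total → factor 15/1 = 15
Step 2: 170 μL + 2800 μL = 2970 μL total → factor 2970/170 = 17.471
Step 3: 0.12 mL + 2950 μL = 3.07 mL total → factor 3.07/0.12 = 25.583
Step 4: v brought to 2400 μL → factor = 2400 μL/v
Product of known-step factors = 6704.3
Overall factor = 2.00 mg/mL / (0.0497 mg/L) = 40241
Step-4 factor = 40241 / 6704.3 = 6.0023
v = 2400 μL / 6.0023 = 400 μL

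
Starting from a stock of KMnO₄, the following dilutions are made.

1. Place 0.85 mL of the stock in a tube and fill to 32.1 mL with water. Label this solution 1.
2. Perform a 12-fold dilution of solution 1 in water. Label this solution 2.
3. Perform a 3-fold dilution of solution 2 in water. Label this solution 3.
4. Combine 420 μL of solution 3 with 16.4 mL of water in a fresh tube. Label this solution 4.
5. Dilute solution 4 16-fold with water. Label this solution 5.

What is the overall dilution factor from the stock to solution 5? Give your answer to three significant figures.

Step 1: 0.85 mL brought to 32.1 mL → factor 32.1/0.85 = 37.765
Step 2: 12-fold → factor 12
Step 3: 3-fold → factor 3
Step 4: 420 μL + 16.4 mL = 16820 μL total → factor 16820/420 = 40.048
Step 5: 16-fold → factor 16
Overall dilution factor = 37.765 × 12 × 3 × 40.048 × 16 = 8.7113 × 10^5

8.71 × 10^5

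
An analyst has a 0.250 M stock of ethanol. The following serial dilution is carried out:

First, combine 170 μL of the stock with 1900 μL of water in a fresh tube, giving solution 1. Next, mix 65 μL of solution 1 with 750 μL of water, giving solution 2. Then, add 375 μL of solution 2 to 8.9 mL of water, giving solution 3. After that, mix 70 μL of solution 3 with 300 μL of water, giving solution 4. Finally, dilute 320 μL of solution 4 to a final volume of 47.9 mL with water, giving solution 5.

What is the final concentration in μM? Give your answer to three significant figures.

0.0837 μM

Step 1: 170 μL + 1900 μL = 2070 μL total → factor 2070/170 = 12.176
Step 2: 65 μL + 750 μL = 815 μL total → factor 815/65 = 12.538
Step 3: 375 μL + 8.9 mL = 9275 μL total → factor 9275/375 = 24.733
Step 4: 70 μL + 300 μL = 370 μL total → factor 370/70 = 5.2857
Step 5: 320 μL brought to 47.9 mL → factor 47900/320 = 149.69
Overall dilution factor = 12.176 × 12.538 × 24.733 × 5.2857 × 149.69 = 2.9877 × 10^6
Final = 0.250 M / 2.9877 × 10^6 = 8.368 × 10^-8 M = 0.0837 μM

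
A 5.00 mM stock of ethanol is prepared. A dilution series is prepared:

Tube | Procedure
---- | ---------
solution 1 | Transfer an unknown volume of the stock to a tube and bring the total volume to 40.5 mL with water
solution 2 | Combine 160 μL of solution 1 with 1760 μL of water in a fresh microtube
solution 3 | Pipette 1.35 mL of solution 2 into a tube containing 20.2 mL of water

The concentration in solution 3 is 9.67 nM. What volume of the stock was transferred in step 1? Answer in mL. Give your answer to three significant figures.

Step 1: v brought to 40.5 mL → factor = 40.5 mL/v
Step 2: 160 μL + 1760 μL = 1920 μL total → factor 1920/160 = 12
Step 3: 1.35 mL + 20.2 mL = 21.55 mL total → factor 21.55/1.35 = 15.963
Product of known-step factors = 191.56
Overall factor = 5.00 mM / (9.67 nM) = 5.1706 × 10^5
Step-1 factor = 5.1706 × 10^5 / 191.56 = 2699.3
v = 40.5 mL / 2699.3 = 0.0150 mL

0.0150 mL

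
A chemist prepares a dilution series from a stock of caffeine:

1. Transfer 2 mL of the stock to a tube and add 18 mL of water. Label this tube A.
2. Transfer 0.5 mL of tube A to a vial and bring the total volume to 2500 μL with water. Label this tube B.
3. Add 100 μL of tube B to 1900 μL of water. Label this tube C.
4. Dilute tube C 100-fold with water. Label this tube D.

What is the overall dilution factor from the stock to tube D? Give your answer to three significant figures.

1.00 × 10^5

Step 1: 2 mL + 18 mL = 20 mL total → factor 20/2 = 10
Step 2: 0.5 mL brought to 2500 μL → factor 2.5/0.5 = 5
Step 3: 100 μL + 1900 μL = 2000 μL total → factor 2000/100 = 20
Step 4: 100-fold → factor 100
Overall dilution factor = 10 × 5 × 20 × 100 = 1 × 10^5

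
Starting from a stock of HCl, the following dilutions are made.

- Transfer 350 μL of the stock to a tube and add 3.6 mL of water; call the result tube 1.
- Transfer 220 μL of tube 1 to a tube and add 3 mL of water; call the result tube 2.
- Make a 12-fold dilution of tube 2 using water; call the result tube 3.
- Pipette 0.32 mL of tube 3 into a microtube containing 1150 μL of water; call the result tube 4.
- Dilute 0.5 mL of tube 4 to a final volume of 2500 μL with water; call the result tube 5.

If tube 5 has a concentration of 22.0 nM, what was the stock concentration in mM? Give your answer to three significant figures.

Step 1: 350 μL + 3.6 mL = 3950 μL total → factor 3950/350 = 11.286
Step 2: 220 μL + 3 mL = 3220 μL total → factor 3220/220 = 14.636
Step 3: 12-fold → factor 12
Step 4: 0.32 mL + 1150 μL = 1.47 mL total → factor 1.47/0.32 = 4.5938
Step 5: 0.5 mL brought to 2500 μL → factor 2.5/0.5 = 5
Overall dilution factor = 11.286 × 14.636 × 12 × 4.5938 × 5 = 45528
Stock = 22.0 nM × 45528 = 1.002 × 10^6 nM = 1.00 mM

1.00 mM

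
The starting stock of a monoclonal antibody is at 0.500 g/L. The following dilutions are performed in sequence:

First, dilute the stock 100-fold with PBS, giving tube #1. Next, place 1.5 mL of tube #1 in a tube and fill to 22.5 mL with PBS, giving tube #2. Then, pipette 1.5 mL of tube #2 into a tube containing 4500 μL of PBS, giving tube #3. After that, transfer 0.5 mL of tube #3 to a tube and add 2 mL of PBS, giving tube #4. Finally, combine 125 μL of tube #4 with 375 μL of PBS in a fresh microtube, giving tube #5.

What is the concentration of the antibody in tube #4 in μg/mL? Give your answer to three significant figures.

Step 1: 100-fold → factor 100
Step 2: 1.5 mL brought to 22.5 mL → factor 22.5/1.5 = 15
Step 3: 1.5 mL + 4500 μL = 6 mL total → factor 6/1.5 = 4
Step 4: 0.5 mL + 2 mL = 2.5 mL total → factor 2.5/0.5 = 5
Dilution factor through tube #4 = 100 × 15 × 4 × 5 = 30000
[tube #4] = 0.500 g/L / 30000 = 1.667 × 10^-5 g/L = 0.0167 μg/mL

0.0167 μg/mL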